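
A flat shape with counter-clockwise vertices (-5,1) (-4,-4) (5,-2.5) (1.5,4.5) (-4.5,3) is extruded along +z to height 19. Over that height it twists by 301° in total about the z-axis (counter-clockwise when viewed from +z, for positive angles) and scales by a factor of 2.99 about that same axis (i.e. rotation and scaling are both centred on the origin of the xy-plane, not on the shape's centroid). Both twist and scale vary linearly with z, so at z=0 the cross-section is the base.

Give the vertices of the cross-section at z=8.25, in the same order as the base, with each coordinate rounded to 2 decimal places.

t = z/height = 8.25/19 = 0.434211
s = 1 + (scale-1)·z/height = 1 + (2.99-1)·8.25/19 = 1.864079
θ = twist·z/height = 301°·8.25/19 = 130.6974° = 2.281099 rad
cos θ = -0.652064, sin θ = 0.758164 (intermediates below are computed at full precision and shown rounded to 5 d.p.)
v1: (-5,1) → rotate → (2.50215,-4.44289) → ×s → (4.66421,-8.28189) → (4.66,-8.28)
v2: (-4,-4) → rotate → (5.64091,-0.42440) → ×s → (10.51510,-0.79112) → (10.52,-0.79)
v3: (5,-2.5) → rotate → (-1.36491,5.42098) → ×s → (-2.54429,10.10514) → (-2.54,10.11)
v4: (1.5,4.5) → rotate → (-4.38983,-1.79704) → ×s → (-8.18300,-3.34982) → (-8.18,-3.35)
v5: (-4.5,3) → rotate → (0.65979,-5.36793) → ×s → (1.22991,-10.00625) → (1.23,-10.01)

Cross-section at z=8.25: (4.66,-8.28) (10.52,-0.79) (-2.54,10.11) (-8.18,-3.35) (1.23,-10.01)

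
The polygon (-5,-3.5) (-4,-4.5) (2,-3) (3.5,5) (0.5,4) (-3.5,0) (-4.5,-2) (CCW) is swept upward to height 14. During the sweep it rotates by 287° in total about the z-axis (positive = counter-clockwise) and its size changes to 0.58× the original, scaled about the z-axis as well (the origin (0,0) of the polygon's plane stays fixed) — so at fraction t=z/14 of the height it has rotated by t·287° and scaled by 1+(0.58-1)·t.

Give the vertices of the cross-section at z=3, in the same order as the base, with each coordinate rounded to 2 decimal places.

t = z/height = 3/14 = 0.214286
s = 1 + (scale-1)·z/height = 1 + (0.58-1)·3/14 = 0.910000
θ = twist·z/height = 287°·3/14 = 61.5000° = 1.073377 rad
cos θ = 0.477159, sin θ = 0.878817 (intermediates below are computed at full precision and shown rounded to 5 d.p.)
v1: (-5,-3.5) → rotate → (0.69007,-6.06414) → ×s → (0.62796,-5.51837) → (0.63,-5.52)
v2: (-4,-4.5) → rotate → (2.04604,-5.66248) → ×s → (1.86190,-5.15286) → (1.86,-5.15)
v3: (2,-3) → rotate → (3.59077,0.32616) → ×s → (3.26760,0.29680) → (3.27,0.30)
v4: (3.5,5) → rotate → (-2.72403,5.46165) → ×s → (-2.47887,4.97010) → (-2.48,4.97)
v5: (0.5,4) → rotate → (-3.27669,2.34804) → ×s → (-2.98179,2.13672) → (-2.98,2.14)
v6: (-3.5,0) → rotate → (-1.67006,-3.07586) → ×s → (-1.51975,-2.79903) → (-1.52,-2.80)
v7: (-4.5,-2) → rotate → (-0.38958,-4.90899) → ×s → (-0.35452,-4.46719) → (-0.35,-4.47)

Cross-section at z=3: (0.63,-5.52) (1.86,-5.15) (3.27,0.30) (-2.48,4.97) (-2.98,2.14) (-1.52,-2.80) (-0.35,-4.47)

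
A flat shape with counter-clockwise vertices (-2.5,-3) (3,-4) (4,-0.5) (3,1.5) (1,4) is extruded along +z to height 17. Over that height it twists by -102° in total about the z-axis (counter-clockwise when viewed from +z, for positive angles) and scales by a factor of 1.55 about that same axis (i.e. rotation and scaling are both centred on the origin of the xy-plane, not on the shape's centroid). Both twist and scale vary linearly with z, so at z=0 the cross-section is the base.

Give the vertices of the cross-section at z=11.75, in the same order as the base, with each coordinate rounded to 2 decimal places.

t = z/height = 11.75/17 = 0.691176
s = 1 + (scale-1)·z/height = 1 + (1.55-1)·11.75/17 = 1.380147
θ = twist·z/height = -102°·11.75/17 = -70.5000° = -1.230457 rad
cos θ = 0.333807, sin θ = -0.942641 (intermediates below are computed at full precision and shown rounded to 5 d.p.)
v1: (-2.5,-3) → rotate → (-3.66244,1.35518) → ×s → (-5.05471,1.87035) → (-5.05,1.87)
v2: (3,-4) → rotate → (-2.76915,-4.16315) → ×s → (-3.82183,-5.74576) → (-3.82,-5.75)
v3: (4,-0.5) → rotate → (0.86391,-3.93747) → ×s → (1.19232,-5.43429) → (1.19,-5.43)
v4: (3,1.5) → rotate → (2.41538,-2.32721) → ×s → (3.33358,-3.21190) → (3.33,-3.21)
v5: (1,4) → rotate → (4.10437,0.39259) → ×s → (5.66464,0.54183) → (5.66,0.54)

Cross-section at z=11.75: (-5.05,1.87) (-3.82,-5.75) (1.19,-5.43) (3.33,-3.21) (5.66,0.54)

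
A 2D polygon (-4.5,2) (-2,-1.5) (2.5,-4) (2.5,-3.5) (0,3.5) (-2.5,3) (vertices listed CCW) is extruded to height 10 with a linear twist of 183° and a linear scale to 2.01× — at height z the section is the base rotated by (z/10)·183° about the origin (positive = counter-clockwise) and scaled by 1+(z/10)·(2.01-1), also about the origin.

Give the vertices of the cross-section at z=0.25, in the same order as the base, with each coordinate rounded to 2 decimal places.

t = z/height = 0.25/10 = 0.025
s = 1 + (scale-1)·z/height = 1 + (2.01-1)·0.25/10 = 1.025250
θ = twist·z/height = 183°·0.25/10 = 4.5750° = 0.079849 rad
cos θ = 0.996814, sin θ = 0.079764 (intermediates below are computed at full precision and shown rounded to 5 d.p.)
v1: (-4.5,2) → rotate → (-4.64519,1.63469) → ×s → (-4.76248,1.67597) → (-4.76,1.68)
v2: (-2,-1.5) → rotate → (-1.87398,-1.65475) → ×s → (-1.92130,-1.69653) → (-1.92,-1.70)
v3: (2.5,-4) → rotate → (2.81109,-3.78785) → ×s → (2.88207,-3.88349) → (2.88,-3.88)
v4: (2.5,-3.5) → rotate → (2.77121,-3.28944) → ×s → (2.84118,-3.37250) → (2.84,-3.37)
v5: (0,3.5) → rotate → (-0.27917,3.48885) → ×s → (-0.28622,3.57694) → (-0.29,3.58)
v6: (-2.5,3) → rotate → (-2.73133,2.79103) → ×s → (-2.80029,2.86150) → (-2.80,2.86)

Cross-section at z=0.25: (-4.76,1.68) (-1.92,-1.70) (2.88,-3.88) (2.84,-3.37) (-0.29,3.58) (-2.80,2.86)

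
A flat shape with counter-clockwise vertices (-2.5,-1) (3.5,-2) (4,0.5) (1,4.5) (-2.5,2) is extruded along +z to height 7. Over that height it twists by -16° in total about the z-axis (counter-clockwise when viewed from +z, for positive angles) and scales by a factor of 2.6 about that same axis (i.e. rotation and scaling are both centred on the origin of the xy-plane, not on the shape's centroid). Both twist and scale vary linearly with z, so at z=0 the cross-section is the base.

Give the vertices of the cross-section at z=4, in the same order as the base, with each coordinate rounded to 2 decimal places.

t = z/height = 4/7 = 0.571429
s = 1 + (scale-1)·z/height = 1 + (2.6-1)·4/7 = 1.914286
θ = twist·z/height = -16°·4/7 = -9.1429° = -0.159573 rad
cos θ = 0.987295, sin θ = -0.158897 (intermediates below are computed at full precision and shown rounded to 5 d.p.)
v1: (-2.5,-1) → rotate → (-2.62713,-0.59005) → ×s → (-5.02909,-1.12953) → (-5.03,-1.13)
v2: (3.5,-2) → rotate → (3.13774,-2.53073) → ×s → (6.00653,-4.84454) → (6.01,-4.84)
v3: (4,0.5) → rotate → (4.02863,-0.14194) → ×s → (7.71195,-0.27171) → (7.71,-0.27)
v4: (1,4.5) → rotate → (1.70233,4.28393) → ×s → (3.25875,8.20067) → (3.26,8.20)
v5: (-2.5,2) → rotate → (-2.15044,2.37183) → ×s → (-4.11657,4.54036) → (-4.12,4.54)

Cross-section at z=4: (-5.03,-1.13) (6.01,-4.84) (7.71,-0.27) (3.26,8.20) (-4.12,4.54)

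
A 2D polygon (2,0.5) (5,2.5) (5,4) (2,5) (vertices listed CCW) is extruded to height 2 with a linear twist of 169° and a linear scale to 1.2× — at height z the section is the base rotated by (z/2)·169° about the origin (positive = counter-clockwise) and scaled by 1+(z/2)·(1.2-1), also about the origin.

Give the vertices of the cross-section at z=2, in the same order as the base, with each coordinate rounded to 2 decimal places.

Cross-section at z=2: (-2.47,-0.13) (-6.46,-1.80) (-6.81,-3.57) (-3.50,-5.43)

t = z/height = 2/2 = 1
s = 1 + (scale-1)·z/height = 1 + (1.2-1)·2/2 = 1.200000
θ = twist·z/height = 169°·2/2 = 169.0000° = 2.949606 rad
cos θ = -0.981627, sin θ = 0.190809 (intermediates below are computed at full precision and shown rounded to 5 d.p.)
v1: (2,0.5) → rotate → (-2.05866,-0.10920) → ×s → (-2.47039,-0.13103) → (-2.47,-0.13)
v2: (5,2.5) → rotate → (-5.38516,-1.50002) → ×s → (-6.46219,-1.80003) → (-6.46,-1.80)
v3: (5,4) → rotate → (-5.67137,-2.97246) → ×s → (-6.80565,-3.56696) → (-6.81,-3.57)
v4: (2,5) → rotate → (-2.91730,-4.52652) → ×s → (-3.50076,-5.43182) → (-3.50,-5.43)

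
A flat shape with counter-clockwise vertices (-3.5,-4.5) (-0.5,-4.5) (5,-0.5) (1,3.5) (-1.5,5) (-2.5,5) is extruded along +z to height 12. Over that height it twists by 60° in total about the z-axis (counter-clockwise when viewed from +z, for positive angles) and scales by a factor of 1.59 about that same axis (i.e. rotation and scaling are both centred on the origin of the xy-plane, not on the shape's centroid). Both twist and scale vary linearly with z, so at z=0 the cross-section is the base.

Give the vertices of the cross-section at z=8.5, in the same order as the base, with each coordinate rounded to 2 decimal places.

t = z/height = 8.5/12 = 0.708333
s = 1 + (scale-1)·z/height = 1 + (1.59-1)·8.5/12 = 1.417917
θ = twist·z/height = 60°·8.5/12 = 42.5000° = 0.741765 rad
cos θ = 0.737277, sin θ = 0.675590 (intermediates below are computed at full precision and shown rounded to 5 d.p.)
v1: (-3.5,-4.5) → rotate → (0.45969,-5.68231) → ×s → (0.65180,-8.05705) → (0.65,-8.06)
v2: (-0.5,-4.5) → rotate → (2.67152,-3.65554) → ×s → (3.78799,-5.18326) → (3.79,-5.18)
v3: (5,-0.5) → rotate → (4.02418,3.00931) → ×s → (5.70595,4.26695) → (5.71,4.27)
v4: (1,3.5) → rotate → (-1.62729,3.25606) → ×s → (-2.30736,4.61682) → (-2.31,4.62)
v5: (-1.5,5) → rotate → (-4.48387,2.67300) → ×s → (-6.35775,3.79009) → (-6.36,3.79)
v6: (-2.5,5) → rotate → (-5.22114,1.99741) → ×s → (-7.40315,2.83216) → (-7.40,2.83)

Cross-section at z=8.5: (0.65,-8.06) (3.79,-5.18) (5.71,4.27) (-2.31,4.62) (-6.36,3.79) (-7.40,2.83)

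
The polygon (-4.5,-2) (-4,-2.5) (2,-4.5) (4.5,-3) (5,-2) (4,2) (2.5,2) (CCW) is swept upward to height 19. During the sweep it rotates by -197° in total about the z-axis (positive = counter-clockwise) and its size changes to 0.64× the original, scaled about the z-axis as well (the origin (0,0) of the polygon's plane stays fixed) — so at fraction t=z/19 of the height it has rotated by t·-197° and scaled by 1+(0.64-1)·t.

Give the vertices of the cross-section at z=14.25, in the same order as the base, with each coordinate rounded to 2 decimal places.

Cross-section at z=14.25: (2.00,2.99) (1.50,3.10) (-2.99,2.00) (-3.95,0.10) (-3.87,-0.71) (-1.69,-2.79) (-0.76,-2.21)

t = z/height = 14.25/19 = 0.75
s = 1 + (scale-1)·z/height = 1 + (0.64-1)·14.25/19 = 0.730000
θ = twist·z/height = -197°·14.25/19 = -147.7500° = -2.578724 rad
cos θ = -0.845728, sin θ = -0.533615 (intermediates below are computed at full precision and shown rounded to 5 d.p.)
v1: (-4.5,-2) → rotate → (2.73855,4.09272) → ×s → (1.99914,2.98769) → (2.00,2.99)
v2: (-4,-2.5) → rotate → (2.04887,4.24878) → ×s → (1.49568,3.10161) → (1.50,3.10)
v3: (2,-4.5) → rotate → (-4.09272,2.73855) → ×s → (-2.98769,1.99914) → (-2.99,2.00)
v4: (4.5,-3) → rotate → (-5.40662,0.13592) → ×s → (-3.94683,0.09922) → (-3.95,0.10)
v5: (5,-2) → rotate → (-5.29587,-0.97662) → ×s → (-3.86598,-0.71293) → (-3.87,-0.71)
v6: (4,2) → rotate → (-2.31568,-3.82591) → ×s → (-1.69045,-2.79292) → (-1.69,-2.79)
v7: (2.5,2) → rotate → (-1.04709,-3.02549) → ×s → (-0.76438,-2.20861) → (-0.76,-2.21)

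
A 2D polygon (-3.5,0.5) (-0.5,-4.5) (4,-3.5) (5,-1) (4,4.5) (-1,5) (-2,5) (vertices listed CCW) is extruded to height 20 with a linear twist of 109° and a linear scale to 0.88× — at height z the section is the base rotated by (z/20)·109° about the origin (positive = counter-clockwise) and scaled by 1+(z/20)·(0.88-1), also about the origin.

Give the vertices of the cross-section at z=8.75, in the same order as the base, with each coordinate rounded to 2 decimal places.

Cross-section at z=8.75: (-2.58,-2.13) (2.83,-3.22) (5.00,0.57) (3.89,2.87) (-0.60,5.67) (-4.14,2.49) (-4.78,1.79)

t = z/height = 8.75/20 = 0.4375
s = 1 + (scale-1)·z/height = 1 + (0.88-1)·8.75/20 = 0.947500
θ = twist·z/height = 109°·8.75/20 = 47.6875° = 0.832304 rad
cos θ = 0.673174, sin θ = 0.739484 (intermediates below are computed at full precision and shown rounded to 5 d.p.)
v1: (-3.5,0.5) → rotate → (-2.72585,-2.25161) → ×s → (-2.58274,-2.13340) → (-2.58,-2.13)
v2: (-0.5,-4.5) → rotate → (2.99109,-3.39902) → ×s → (2.83406,-3.22058) → (2.83,-3.22)
v3: (4,-3.5) → rotate → (5.28089,0.60183) → ×s → (5.00364,0.57023) → (5.00,0.57)
v4: (5,-1) → rotate → (4.10535,3.02425) → ×s → (3.88982,2.86547) → (3.89,2.87)
v5: (4,4.5) → rotate → (-0.63498,5.98722) → ×s → (-0.60165,5.67289) → (-0.60,5.67)
v6: (-1,5) → rotate → (-4.37060,2.62639) → ×s → (-4.14114,2.48850) → (-4.14,2.49)
v7: (-2,5) → rotate → (-5.04377,1.88690) → ×s → (-4.77897,1.78784) → (-4.78,1.79)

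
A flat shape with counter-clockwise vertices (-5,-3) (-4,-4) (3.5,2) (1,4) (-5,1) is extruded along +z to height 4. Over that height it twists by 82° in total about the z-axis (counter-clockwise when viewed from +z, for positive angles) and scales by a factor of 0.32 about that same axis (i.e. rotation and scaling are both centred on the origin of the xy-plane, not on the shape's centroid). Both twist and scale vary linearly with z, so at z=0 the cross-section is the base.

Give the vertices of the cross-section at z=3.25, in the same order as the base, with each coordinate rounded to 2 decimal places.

t = z/height = 3.25/4 = 0.8125
s = 1 + (scale-1)·z/height = 1 + (0.32-1)·3.25/4 = 0.447500
θ = twist·z/height = 82°·3.25/4 = 66.6250° = 1.162826 rad
cos θ = 0.396747, sin θ = 0.917928 (intermediates below are computed at full precision and shown rounded to 5 d.p.)
v1: (-5,-3) → rotate → (0.77005,-5.77988) → ×s → (0.34460,-2.58650) → (0.34,-2.59)
v2: (-4,-4) → rotate → (2.08472,-5.25870) → ×s → (0.93291,-2.35327) → (0.93,-2.35)
v3: (3.5,2) → rotate → (-0.44724,4.00624) → ×s → (-0.20014,1.79279) → (-0.20,1.79)
v4: (1,4) → rotate → (-3.27496,2.50492) → ×s → (-1.46555,1.12095) → (-1.47,1.12)
v5: (-5,1) → rotate → (-2.90166,-4.19289) → ×s → (-1.29850,-1.87632) → (-1.30,-1.88)

Cross-section at z=3.25: (0.34,-2.59) (0.93,-2.35) (-0.20,1.79) (-1.47,1.12) (-1.30,-1.88)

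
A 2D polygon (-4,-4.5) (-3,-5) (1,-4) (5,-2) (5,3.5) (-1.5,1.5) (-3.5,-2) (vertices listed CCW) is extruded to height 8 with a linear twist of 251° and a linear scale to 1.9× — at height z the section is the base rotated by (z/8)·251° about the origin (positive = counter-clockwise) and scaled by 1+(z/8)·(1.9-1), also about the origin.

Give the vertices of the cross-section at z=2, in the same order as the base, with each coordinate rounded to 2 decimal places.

Cross-section at z=2: (2.66,-6.88) (3.76,-6.07) (4.92,-1.15) (4.98,4.32) (-1.01,7.41) (-2.47,-0.79) (0.21,-4.93)

t = z/height = 2/8 = 0.25
s = 1 + (scale-1)·z/height = 1 + (1.9-1)·2/8 = 1.225000
θ = twist·z/height = 251°·2/8 = 62.7500° = 1.095194 rad
cos θ = 0.457874, sin θ = 0.889017 (intermediates below are computed at full precision and shown rounded to 5 d.p.)
v1: (-4,-4.5) → rotate → (2.16908,-5.61650) → ×s → (2.65712,-6.88021) → (2.66,-6.88)
v2: (-3,-5) → rotate → (3.07146,-4.95642) → ×s → (3.76254,-6.07162) → (3.76,-6.07)
v3: (1,-4) → rotate → (4.01394,-0.94248) → ×s → (4.91708,-1.15454) → (4.92,-1.15)
v4: (5,-2) → rotate → (4.06740,3.52934) → ×s → (4.98257,4.32344) → (4.98,4.32)
v5: (5,3.5) → rotate → (-0.82219,6.04764) → ×s → (-1.00718,7.40836) → (-1.01,7.41)
v6: (-1.5,1.5) → rotate → (-2.02034,-0.64671) → ×s → (-2.47491,-0.79223) → (-2.47,-0.79)
v7: (-3.5,-2) → rotate → (0.17548,-4.02731) → ×s → (0.21496,-4.93345) → (0.21,-4.93)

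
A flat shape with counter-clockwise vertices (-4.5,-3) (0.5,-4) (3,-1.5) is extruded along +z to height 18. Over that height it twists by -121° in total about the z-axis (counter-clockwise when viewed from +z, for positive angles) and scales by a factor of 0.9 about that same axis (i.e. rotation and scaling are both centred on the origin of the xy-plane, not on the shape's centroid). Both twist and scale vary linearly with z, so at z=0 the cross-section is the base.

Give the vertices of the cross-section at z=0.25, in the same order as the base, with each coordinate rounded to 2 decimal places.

t = z/height = 0.25/18 = 0.0138889
s = 1 + (scale-1)·z/height = 1 + (0.9-1)·0.25/18 = 0.998611
θ = twist·z/height = -121°·0.25/18 = -1.6806° = -0.029331 rad
cos θ = 0.999570, sin θ = -0.029327 (intermediates below are computed at full precision and shown rounded to 5 d.p.)
v1: (-4.5,-3) → rotate → (-4.58605,-2.86674) → ×s → (-4.57968,-2.86276) → (-4.58,-2.86)
v2: (0.5,-4) → rotate → (0.38248,-4.01294) → ×s → (0.38195,-4.00737) → (0.38,-4.01)
v3: (3,-1.5) → rotate → (2.95472,-1.58734) → ×s → (2.95062,-1.58513) → (2.95,-1.59)

Cross-section at z=0.25: (-4.58,-2.86) (0.38,-4.01) (2.95,-1.59)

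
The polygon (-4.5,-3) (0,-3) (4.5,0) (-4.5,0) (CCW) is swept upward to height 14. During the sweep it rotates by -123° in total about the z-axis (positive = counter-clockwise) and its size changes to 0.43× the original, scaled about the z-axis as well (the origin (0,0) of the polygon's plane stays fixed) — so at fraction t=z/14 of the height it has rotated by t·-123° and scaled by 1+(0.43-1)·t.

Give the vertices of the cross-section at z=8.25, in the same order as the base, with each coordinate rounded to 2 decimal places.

Cross-section at z=8.25: (-2.80,2.25) (-1.90,-0.60) (0.90,-2.85) (-0.90,2.85)

t = z/height = 8.25/14 = 0.589286
s = 1 + (scale-1)·z/height = 1 + (0.43-1)·8.25/14 = 0.664107
θ = twist·z/height = -123°·8.25/14 = -72.4821° = -1.265052 rad
cos θ = 0.301003, sin θ = -0.953623 (intermediates below are computed at full precision and shown rounded to 5 d.p.)
v1: (-4.5,-3) → rotate → (-4.21538,3.38830) → ×s → (-2.79947,2.25019) → (-2.80,2.25)
v2: (0,-3) → rotate → (-2.86087,-0.90301) → ×s → (-1.89992,-0.59969) → (-1.90,-0.60)
v3: (4.5,0) → rotate → (1.35451,-4.29130) → ×s → (0.89954,-2.84989) → (0.90,-2.85)
v4: (-4.5,0) → rotate → (-1.35451,4.29130) → ×s → (-0.89954,2.84989) → (-0.90,2.85)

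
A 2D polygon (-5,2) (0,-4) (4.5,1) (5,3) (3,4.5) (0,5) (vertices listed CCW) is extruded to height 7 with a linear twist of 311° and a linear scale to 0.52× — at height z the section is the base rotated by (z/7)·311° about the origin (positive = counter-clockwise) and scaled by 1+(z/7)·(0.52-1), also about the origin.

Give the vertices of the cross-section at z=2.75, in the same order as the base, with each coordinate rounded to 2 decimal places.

Cross-section at z=2.75: (0.79,-4.30) (2.75,1.73) (-2.63,2.66) (-4.22,2.14) (-4.39,0.12) (-3.43,-2.16)

t = z/height = 2.75/7 = 0.392857
s = 1 + (scale-1)·z/height = 1 + (0.52-1)·2.75/7 = 0.811429
θ = twist·z/height = 311°·2.75/7 = 122.1786° = 2.132418 rad
cos θ = -0.532560, sin θ = 0.846392 (intermediates below are computed at full precision and shown rounded to 5 d.p.)
v1: (-5,2) → rotate → (0.97001,-5.29708) → ×s → (0.78710,-4.29820) → (0.79,-4.30)
v2: (0,-4) → rotate → (3.38557,2.13024) → ×s → (2.74715,1.72854) → (2.75,1.73)
v3: (4.5,1) → rotate → (-3.24291,3.27621) → ×s → (-2.63139,2.65841) → (-2.63,2.66)
v4: (5,3) → rotate → (-5.20198,2.63428) → ×s → (-4.22103,2.13753) → (-4.22,2.14)
v5: (3,4.5) → rotate → (-5.40645,0.14266) → ×s → (-4.38694,0.11576) → (-4.39,0.12)
v6: (0,5) → rotate → (-4.23196,-2.66280) → ×s → (-3.43393,-2.16067) → (-3.43,-2.16)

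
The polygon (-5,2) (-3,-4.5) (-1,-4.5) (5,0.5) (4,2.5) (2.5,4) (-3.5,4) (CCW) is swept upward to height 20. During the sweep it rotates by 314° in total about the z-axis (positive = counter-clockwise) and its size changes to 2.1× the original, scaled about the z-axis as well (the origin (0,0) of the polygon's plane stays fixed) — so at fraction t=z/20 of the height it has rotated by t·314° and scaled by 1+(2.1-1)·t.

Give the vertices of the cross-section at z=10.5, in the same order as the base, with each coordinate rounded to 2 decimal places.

Cross-section at z=10.5: (6.79,-5.11) (6.42,5.62) (3.38,6.44) (-7.82,1.30) (-7.12,-2.16) (-5.46,-5.06) (3.68,-7.53)

t = z/height = 10.5/20 = 0.525
s = 1 + (scale-1)·z/height = 1 + (2.1-1)·10.5/20 = 1.577500
θ = twist·z/height = 314°·10.5/20 = 164.8500° = 2.877175 rad
cos θ = -0.965245, sin θ = 0.261347 (intermediates below are computed at full precision and shown rounded to 5 d.p.)
v1: (-5,2) → rotate → (4.30353,-3.23722) → ×s → (6.78882,-5.10672) → (6.79,-5.11)
v2: (-3,-4.5) → rotate → (4.07180,3.55956) → ×s → (6.42326,5.61521) → (6.42,5.62)
v3: (-1,-4.5) → rotate → (2.14131,4.08226) → ×s → (3.37791,6.43976) → (3.38,6.44)
v4: (5,0.5) → rotate → (-4.95690,0.82411) → ×s → (-7.81951,1.30004) → (-7.82,1.30)
v5: (4,2.5) → rotate → (-4.51435,-1.36772) → ×s → (-7.12138,-2.15759) → (-7.12,-2.16)
v6: (2.5,4) → rotate → (-3.45850,-3.20761) → ×s → (-5.45578,-5.06001) → (-5.46,-5.06)
v7: (-3.5,4) → rotate → (2.33297,-4.77569) → ×s → (3.68026,-7.53366) → (3.68,-7.53)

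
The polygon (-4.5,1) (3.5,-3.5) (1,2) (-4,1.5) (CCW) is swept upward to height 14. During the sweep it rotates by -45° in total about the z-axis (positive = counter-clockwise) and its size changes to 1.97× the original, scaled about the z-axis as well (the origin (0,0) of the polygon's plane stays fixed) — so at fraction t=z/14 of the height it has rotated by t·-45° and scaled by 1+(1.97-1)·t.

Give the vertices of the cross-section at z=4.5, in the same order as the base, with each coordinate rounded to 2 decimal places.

Cross-section at z=4.5: (-5.39,2.74) (3.30,-5.59) (1.93,2.21) (-4.59,3.22)

t = z/height = 4.5/14 = 0.321429
s = 1 + (scale-1)·z/height = 1 + (1.97-1)·4.5/14 = 1.311786
θ = twist·z/height = -45°·4.5/14 = -14.4643° = -0.252449 rad
cos θ = 0.968304, sin θ = -0.249776 (intermediates below are computed at full precision and shown rounded to 5 d.p.)
v1: (-4.5,1) → rotate → (-4.10759,2.09230) → ×s → (-5.38828,2.74465) → (-5.39,2.74)
v2: (3.5,-3.5) → rotate → (2.51484,-4.26328) → ×s → (3.29894,-5.59251) → (3.30,-5.59)
v3: (1,2) → rotate → (1.46786,1.68683) → ×s → (1.92551,2.21276) → (1.93,2.21)
v4: (-4,1.5) → rotate → (-3.49855,2.45156) → ×s → (-4.58935,3.21592) → (-4.59,3.22)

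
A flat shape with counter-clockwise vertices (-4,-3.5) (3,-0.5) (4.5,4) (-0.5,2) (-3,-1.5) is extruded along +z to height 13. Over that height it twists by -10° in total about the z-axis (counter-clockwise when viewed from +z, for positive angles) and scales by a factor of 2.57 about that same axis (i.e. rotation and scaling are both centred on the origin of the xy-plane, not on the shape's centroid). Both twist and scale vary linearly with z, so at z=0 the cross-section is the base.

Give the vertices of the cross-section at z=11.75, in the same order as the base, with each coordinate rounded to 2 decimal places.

t = z/height = 11.75/13 = 0.903846
s = 1 + (scale-1)·z/height = 1 + (2.57-1)·11.75/13 = 2.419038
θ = twist·z/height = -10°·11.75/13 = -9.0385° = -0.157751 rad
cos θ = 0.987583, sin θ = -0.157097 (intermediates below are computed at full precision and shown rounded to 5 d.p.)
v1: (-4,-3.5) → rotate → (-4.50017,-2.82815) → ×s → (-10.88609,-6.84141) → (-10.89,-6.84)
v2: (3,-0.5) → rotate → (2.88420,-0.96508) → ×s → (6.97699,-2.33458) → (6.98,-2.33)
v3: (4.5,4) → rotate → (5.07251,3.24339) → ×s → (12.27061,7.84589) → (12.27,7.85)
v4: (-0.5,2) → rotate → (-0.17960,2.05371) → ×s → (-0.43445,4.96802) → (-0.43,4.97)
v5: (-3,-1.5) → rotate → (-3.19840,-1.01008) → ×s → (-7.73704,-2.44343) → (-7.74,-2.44)

Cross-section at z=11.75: (-10.89,-6.84) (6.98,-2.33) (12.27,7.85) (-0.43,4.97) (-7.74,-2.44)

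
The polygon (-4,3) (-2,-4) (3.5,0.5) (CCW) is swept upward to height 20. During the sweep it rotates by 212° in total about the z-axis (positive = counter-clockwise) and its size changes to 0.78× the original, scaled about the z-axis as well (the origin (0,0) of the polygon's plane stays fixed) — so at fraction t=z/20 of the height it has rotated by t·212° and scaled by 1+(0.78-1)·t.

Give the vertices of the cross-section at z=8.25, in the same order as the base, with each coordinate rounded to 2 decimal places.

t = z/height = 8.25/20 = 0.4125
s = 1 + (scale-1)·z/height = 1 + (0.78-1)·8.25/20 = 0.909250
θ = twist·z/height = 212°·8.25/20 = 87.4500° = 1.526290 rad
cos θ = 0.044491, sin θ = 0.999010 (intermediates below are computed at full precision and shown rounded to 5 d.p.)
v1: (-4,3) → rotate → (-3.17499,-3.86257) → ×s → (-2.88686,-3.51204) → (-2.89,-3.51)
v2: (-2,-4) → rotate → (3.90706,-2.17598) → ×s → (3.55249,-1.97851) → (3.55,-1.98)
v3: (3.5,0.5) → rotate → (-0.34379,3.51878) → ×s → (-0.31259,3.19945) → (-0.31,3.20)

Cross-section at z=8.25: (-2.89,-3.51) (3.55,-1.98) (-0.31,3.20)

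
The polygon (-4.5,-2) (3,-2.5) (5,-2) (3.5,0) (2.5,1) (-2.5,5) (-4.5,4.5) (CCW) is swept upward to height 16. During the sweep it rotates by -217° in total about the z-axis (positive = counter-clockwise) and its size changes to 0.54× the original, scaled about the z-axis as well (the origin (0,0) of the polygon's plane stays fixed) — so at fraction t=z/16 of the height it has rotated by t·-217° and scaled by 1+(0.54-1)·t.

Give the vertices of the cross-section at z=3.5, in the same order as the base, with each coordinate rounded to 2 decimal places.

t = z/height = 3.5/16 = 0.21875
s = 1 + (scale-1)·z/height = 1 + (0.54-1)·3.5/16 = 0.899375
θ = twist·z/height = -217°·3.5/16 = -47.4688° = -0.828486 rad
cos θ = 0.675992, sin θ = -0.736909 (intermediates below are computed at full precision and shown rounded to 5 d.p.)
v1: (-4.5,-2) → rotate → (-4.51578,1.96410) → ×s → (-4.06138,1.76647) → (-4.06,1.77)
v2: (3,-2.5) → rotate → (0.18570,-3.90071) → ×s → (0.16702,-3.50820) → (0.17,-3.51)
v3: (5,-2) → rotate → (1.90614,-5.03653) → ×s → (1.71434,-4.52973) → (1.71,-4.53)
v4: (3.5,0) → rotate → (2.36597,-2.57918) → ×s → (2.12790,-2.31965) → (2.13,-2.32)
v5: (2.5,1) → rotate → (2.42689,-1.16628) → ×s → (2.18268,-1.04892) → (2.18,-1.05)
v6: (-2.5,5) → rotate → (1.99456,5.22223) → ×s → (1.79386,4.69675) → (1.79,4.70)
v7: (-4.5,4.5) → rotate → (0.27412,6.35805) → ×s → (0.24654,5.71828) → (0.25,5.72)

Cross-section at z=3.5: (-4.06,1.77) (0.17,-3.51) (1.71,-4.53) (2.13,-2.32) (2.18,-1.05) (1.79,4.70) (0.25,5.72)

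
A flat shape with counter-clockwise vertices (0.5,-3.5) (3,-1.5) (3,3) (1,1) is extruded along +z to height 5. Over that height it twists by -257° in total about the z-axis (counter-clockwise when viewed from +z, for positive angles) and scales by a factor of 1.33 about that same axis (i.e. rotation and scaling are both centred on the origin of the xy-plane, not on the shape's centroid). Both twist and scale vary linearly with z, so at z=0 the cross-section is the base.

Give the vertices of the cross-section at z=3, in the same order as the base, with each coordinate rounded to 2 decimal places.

t = z/height = 3/5 = 0.6
s = 1 + (scale-1)·z/height = 1 + (1.33-1)·3/5 = 1.198000
θ = twist·z/height = -257°·3/5 = -154.2000° = -2.691298 rad
cos θ = -0.900319, sin θ = -0.435231 (intermediates below are computed at full precision and shown rounded to 5 d.p.)
v1: (0.5,-3.5) → rotate → (-1.97347,2.93350) → ×s → (-2.36421,3.51433) → (-2.36,3.51)
v2: (3,-1.5) → rotate → (-3.35380,0.04478) → ×s → (-4.01786,0.05365) → (-4.02,0.05)
v3: (3,3) → rotate → (-1.39526,-4.00665) → ×s → (-1.67153,-4.79997) → (-1.67,-4.80)
v4: (1,1) → rotate → (-0.46509,-1.33555) → ×s → (-0.55718,-1.59999) → (-0.56,-1.60)

Cross-section at z=3: (-2.36,3.51) (-4.02,0.05) (-1.67,-4.80) (-0.56,-1.60)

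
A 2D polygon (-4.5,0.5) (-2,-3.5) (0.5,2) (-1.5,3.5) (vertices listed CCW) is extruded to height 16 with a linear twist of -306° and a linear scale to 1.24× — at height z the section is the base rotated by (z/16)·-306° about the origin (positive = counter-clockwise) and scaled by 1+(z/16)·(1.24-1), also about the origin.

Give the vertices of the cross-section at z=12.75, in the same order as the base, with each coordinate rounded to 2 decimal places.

Cross-section at z=12.75: (1.83,-5.07) (4.79,-0.30) (-2.40,-0.52) (-2.95,-3.44)

t = z/height = 12.75/16 = 0.796875
s = 1 + (scale-1)·z/height = 1 + (1.24-1)·12.75/16 = 1.191250
θ = twist·z/height = -306°·12.75/16 = -243.8438° = -4.255876 rad
cos θ = -0.440821, sin θ = 0.897595 (intermediates below are computed at full precision and shown rounded to 5 d.p.)
v1: (-4.5,0.5) → rotate → (1.53490,-4.25959) → ×s → (1.82844,-5.07424) → (1.83,-5.07)
v2: (-2,-3.5) → rotate → (4.02322,-0.25232) → ×s → (4.79267,-0.30057) → (4.79,-0.30)
v3: (0.5,2) → rotate → (-2.01560,-0.43284) → ×s → (-2.40108,-0.51562) → (-2.40,-0.52)
v4: (-1.5,3.5) → rotate → (-2.48035,-2.88926) → ×s → (-2.95472,-3.44184) → (-2.95,-3.44)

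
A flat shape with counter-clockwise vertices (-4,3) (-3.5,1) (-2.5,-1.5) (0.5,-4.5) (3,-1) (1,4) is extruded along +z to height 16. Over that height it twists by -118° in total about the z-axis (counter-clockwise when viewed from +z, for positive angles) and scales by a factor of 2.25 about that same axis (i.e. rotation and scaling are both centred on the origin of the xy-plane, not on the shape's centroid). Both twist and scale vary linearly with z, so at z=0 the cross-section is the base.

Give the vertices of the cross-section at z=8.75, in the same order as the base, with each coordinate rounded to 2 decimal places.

t = z/height = 8.75/16 = 0.546875
s = 1 + (scale-1)·z/height = 1 + (2.25-1)·8.75/16 = 1.683594
θ = twist·z/height = -118°·8.75/16 = -64.5313° = -1.126283 rad
cos θ = 0.430019, sin θ = -0.902820 (intermediates below are computed at full precision and shown rounded to 5 d.p.)
v1: (-4,3) → rotate → (0.98838,4.90134) → ×s → (1.66404,8.25186) → (1.66,8.25)
v2: (-3.5,1) → rotate → (-0.60225,3.58989) → ×s → (-1.01394,6.04391) → (-1.01,6.04)
v3: (-2.5,-1.5) → rotate → (-2.42928,1.61202) → ×s → (-4.08992,2.71399) → (-4.09,2.71)
v4: (0.5,-4.5) → rotate → (-3.84768,-2.38649) → ×s → (-6.47793,-4.01789) → (-6.48,-4.02)
v5: (3,-1) → rotate → (0.38724,-3.13848) → ×s → (0.65195,-5.28392) → (0.65,-5.28)
v6: (1,4) → rotate → (4.04130,0.81726) → ×s → (6.80391,1.37593) → (6.80,1.38)

Cross-section at z=8.75: (1.66,8.25) (-1.01,6.04) (-4.09,2.71) (-6.48,-4.02) (0.65,-5.28) (6.80,1.38)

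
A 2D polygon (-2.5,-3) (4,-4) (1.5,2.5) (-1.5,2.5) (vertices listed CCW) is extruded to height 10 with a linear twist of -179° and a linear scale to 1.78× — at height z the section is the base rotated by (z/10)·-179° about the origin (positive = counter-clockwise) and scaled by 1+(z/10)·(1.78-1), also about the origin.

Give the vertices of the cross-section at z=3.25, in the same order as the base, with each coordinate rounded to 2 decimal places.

Cross-section at z=3.25: (-4.85,0.68) (-1.62,-6.90) (3.65,0.05) (1.67,3.25)

t = z/height = 3.25/10 = 0.325
s = 1 + (scale-1)·z/height = 1 + (1.78-1)·3.25/10 = 1.253500
θ = twist·z/height = -179°·3.25/10 = -58.1750° = -1.015345 rad
cos θ = 0.527327, sin θ = -0.849663 (intermediates below are computed at full precision and shown rounded to 5 d.p.)
v1: (-2.5,-3) → rotate → (-3.86730,0.54218) → ×s → (-4.84767,0.67962) → (-4.85,0.68)
v2: (4,-4) → rotate → (-1.28934,-5.50796) → ×s → (-1.61619,-6.90422) → (-1.62,-6.90)
v3: (1.5,2.5) → rotate → (2.91515,0.04382) → ×s → (3.65414,0.05493) → (3.65,0.05)
v4: (-1.5,2.5) → rotate → (1.33317,2.59281) → ×s → (1.67112,3.25009) → (1.67,3.25)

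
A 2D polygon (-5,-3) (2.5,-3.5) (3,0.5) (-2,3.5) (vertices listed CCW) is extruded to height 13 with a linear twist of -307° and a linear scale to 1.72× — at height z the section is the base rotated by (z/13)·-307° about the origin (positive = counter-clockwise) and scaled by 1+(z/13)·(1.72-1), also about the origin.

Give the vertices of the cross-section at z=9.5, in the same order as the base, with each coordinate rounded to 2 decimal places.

Cross-section at z=9.5: (8.66,-2.06) (1.01,6.49) (-3.81,2.65) (-1.55,-5.95)

t = z/height = 9.5/13 = 0.730769
s = 1 + (scale-1)·z/height = 1 + (1.72-1)·9.5/13 = 1.526154
θ = twist·z/height = -307°·9.5/13 = -224.3462° = -3.915579 rad
cos θ = -0.715130, sin θ = 0.698992 (intermediates below are computed at full precision and shown rounded to 5 d.p.)
v1: (-5,-3) → rotate → (5.67262,-1.34957) → ×s → (8.65730,-2.05965) → (8.66,-2.06)
v2: (2.5,-3.5) → rotate → (0.65865,4.25043) → ×s → (1.00519,6.48682) → (1.01,6.49)
v3: (3,0.5) → rotate → (-2.49489,1.73941) → ×s → (-3.80758,2.65461) → (-3.81,2.65)
v4: (-2,3.5) → rotate → (-1.01621,-3.90094) → ×s → (-1.55089,-5.95343) → (-1.55,-5.95)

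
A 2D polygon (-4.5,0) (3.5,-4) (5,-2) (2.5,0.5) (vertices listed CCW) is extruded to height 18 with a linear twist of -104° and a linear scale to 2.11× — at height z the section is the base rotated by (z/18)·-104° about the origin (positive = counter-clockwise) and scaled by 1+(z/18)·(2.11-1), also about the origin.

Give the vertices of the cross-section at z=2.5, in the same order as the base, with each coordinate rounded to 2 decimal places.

t = z/height = 2.5/18 = 0.138889
s = 1 + (scale-1)·z/height = 1 + (2.11-1)·2.5/18 = 1.154167
θ = twist·z/height = -104°·2.5/18 = -14.4444° = -0.252103 rad
cos θ = 0.968390, sin θ = -0.249441 (intermediates below are computed at full precision and shown rounded to 5 d.p.)
v1: (-4.5,0) → rotate → (-4.35775,1.12249) → ×s → (-5.02958,1.29553) → (-5.03,1.30)
v2: (3.5,-4) → rotate → (2.39160,-4.74660) → ×s → (2.76031,-5.47837) → (2.76,-5.48)
v3: (5,-2) → rotate → (4.34307,-3.18399) → ×s → (5.01262,-3.67485) → (5.01,-3.67)
v4: (2.5,0.5) → rotate → (2.54570,-0.13941) → ×s → (2.93816,-0.16090) → (2.94,-0.16)

Cross-section at z=2.5: (-5.03,1.30) (2.76,-5.48) (5.01,-3.67) (2.94,-0.16)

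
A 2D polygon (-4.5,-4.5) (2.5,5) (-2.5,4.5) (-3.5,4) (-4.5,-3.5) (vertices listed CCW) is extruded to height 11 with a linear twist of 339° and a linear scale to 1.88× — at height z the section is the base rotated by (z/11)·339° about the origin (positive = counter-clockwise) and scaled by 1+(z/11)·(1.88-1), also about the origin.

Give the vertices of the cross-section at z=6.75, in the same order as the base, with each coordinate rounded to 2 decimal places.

Cross-section at z=6.75: (2.86,9.37) (0.22,-8.61) (6.65,-4.31) (7.65,-2.91) (3.59,8.01)

t = z/height = 6.75/11 = 0.613636
s = 1 + (scale-1)·z/height = 1 + (1.88-1)·6.75/11 = 1.540000
θ = twist·z/height = 339°·6.75/11 = 208.0227° = 3.630682 rad
cos θ = -0.882761, sin θ = -0.469822 (intermediates below are computed at full precision and shown rounded to 5 d.p.)
v1: (-4.5,-4.5) → rotate → (1.85823,6.08662) → ×s → (2.86167,9.37340) → (2.86,9.37)
v2: (2.5,5) → rotate → (0.14221,-5.58836) → ×s → (0.21900,-8.60608) → (0.22,-8.61)
v3: (-2.5,4.5) → rotate → (4.32110,-2.79787) → ×s → (6.65450,-4.30872) → (6.65,-4.31)
v4: (-3.5,4) → rotate → (4.96895,-1.88667) → ×s → (7.65219,-2.90547) → (7.65,-2.91)
v5: (-4.5,-3.5) → rotate → (2.32805,5.20386) → ×s → (3.58520,8.01395) → (3.59,8.01)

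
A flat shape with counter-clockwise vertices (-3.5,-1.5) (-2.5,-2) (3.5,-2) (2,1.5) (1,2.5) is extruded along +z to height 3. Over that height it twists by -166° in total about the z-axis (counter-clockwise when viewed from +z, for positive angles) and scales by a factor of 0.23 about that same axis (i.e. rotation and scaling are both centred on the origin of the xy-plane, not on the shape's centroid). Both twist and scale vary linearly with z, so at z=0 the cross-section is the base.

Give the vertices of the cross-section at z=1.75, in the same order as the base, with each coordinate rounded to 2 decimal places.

t = z/height = 1.75/3 = 0.583333
s = 1 + (scale-1)·z/height = 1 + (0.23-1)·1.75/3 = 0.550833
θ = twist·z/height = -166°·1.75/3 = -96.8333° = -1.690060 rad
cos θ = -0.118982, sin θ = -0.992896 (intermediates below are computed at full precision and shown rounded to 5 d.p.)
v1: (-3.5,-1.5) → rotate → (-1.07291,3.65361) → ×s → (-0.59099,2.01253) → (-0.59,2.01)
v2: (-2.5,-2) → rotate → (-1.68834,2.72020) → ×s → (-0.92999,1.49838) → (-0.93,1.50)
v3: (3.5,-2) → rotate → (-2.40223,-3.23717) → ×s → (-1.32323,-1.78314) → (-1.32,-1.78)
v4: (2,1.5) → rotate → (1.25138,-2.16427) → ×s → (0.68930,-1.19215) → (0.69,-1.19)
v5: (1,2.5) → rotate → (2.36326,-1.29035) → ×s → (1.30176,-0.71077) → (1.30,-0.71)

Cross-section at z=1.75: (-0.59,2.01) (-0.93,1.50) (-1.32,-1.78) (0.69,-1.19) (1.30,-0.71)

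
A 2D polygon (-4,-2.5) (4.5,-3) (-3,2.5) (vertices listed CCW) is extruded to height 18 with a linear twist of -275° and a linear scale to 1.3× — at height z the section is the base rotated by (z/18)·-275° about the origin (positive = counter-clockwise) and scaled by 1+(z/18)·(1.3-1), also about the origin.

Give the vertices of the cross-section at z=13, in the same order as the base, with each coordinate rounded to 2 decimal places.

t = z/height = 13/18 = 0.722222
s = 1 + (scale-1)·z/height = 1 + (1.3-1)·13/18 = 1.216667
θ = twist·z/height = -275°·13/18 = -198.6111° = -3.466418 rad
cos θ = -0.947707, sin θ = 0.319143 (intermediates below are computed at full precision and shown rounded to 5 d.p.)
v1: (-4,-2.5) → rotate → (4.58868,1.09269) → ×s → (5.58290,1.32944) → (5.58,1.33)
v2: (4.5,-3) → rotate → (-3.30725,4.27926) → ×s → (-4.02382,5.20644) → (-4.02,5.21)
v3: (-3,2.5) → rotate → (2.04526,-3.32670) → ×s → (2.48840,-4.04748) → (2.49,-4.05)

Cross-section at z=13: (5.58,1.33) (-4.02,5.21) (2.49,-4.05)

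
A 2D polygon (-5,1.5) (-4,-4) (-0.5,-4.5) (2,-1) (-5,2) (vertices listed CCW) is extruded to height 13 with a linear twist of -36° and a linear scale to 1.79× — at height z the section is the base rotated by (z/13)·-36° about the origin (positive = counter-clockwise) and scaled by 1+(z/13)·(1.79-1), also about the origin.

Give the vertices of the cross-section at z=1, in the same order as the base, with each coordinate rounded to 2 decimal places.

Cross-section at z=1: (-5.22,1.85) (-4.44,-4.03) (-0.76,-4.74) (2.07,-1.16) (-5.20,2.38)

t = z/height = 1/13 = 0.0769231
s = 1 + (scale-1)·z/height = 1 + (1.79-1)·1/13 = 1.060769
θ = twist·z/height = -36°·1/13 = -2.7692° = -0.048332 rad
cos θ = 0.998832, sin θ = -0.048313 (intermediates below are computed at full precision and shown rounded to 5 d.p.)
v1: (-5,1.5) → rotate → (-4.92169,1.73982) → ×s → (-5.22078,1.84554) → (-5.22,1.85)
v2: (-4,-4) → rotate → (-4.18858,-3.80208) → ×s → (-4.44312,-4.03312) → (-4.44,-4.03)
v3: (-0.5,-4.5) → rotate → (-0.71683,-4.47059) → ×s → (-0.76039,-4.74226) → (-0.76,-4.74)
v4: (2,-1) → rotate → (1.94935,-1.09546) → ×s → (2.06781,-1.16203) → (2.07,-1.16)
v5: (-5,2) → rotate → (-4.89753,2.23923) → ×s → (-5.19515,2.37531) → (-5.20,2.38)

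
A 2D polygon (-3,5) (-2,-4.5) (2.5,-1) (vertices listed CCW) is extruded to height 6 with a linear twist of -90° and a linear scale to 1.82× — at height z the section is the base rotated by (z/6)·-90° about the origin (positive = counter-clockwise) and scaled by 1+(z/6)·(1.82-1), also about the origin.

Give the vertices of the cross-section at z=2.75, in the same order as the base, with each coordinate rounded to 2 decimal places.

Cross-section at z=2.75: (1.43,7.89) (-6.15,-2.84) (1.68,-3.30)

t = z/height = 2.75/6 = 0.458333
s = 1 + (scale-1)·z/height = 1 + (1.82-1)·2.75/6 = 1.375833
θ = twist·z/height = -90°·2.75/6 = -41.2500° = -0.719948 rad
cos θ = 0.751840, sin θ = -0.659346 (intermediates below are computed at full precision and shown rounded to 5 d.p.)
v1: (-3,5) → rotate → (1.04121,5.73724) → ×s → (1.43253,7.89348) → (1.43,7.89)
v2: (-2,-4.5) → rotate → (-4.47074,-2.06459) → ×s → (-6.15099,-2.84053) → (-6.15,-2.84)
v3: (2.5,-1) → rotate → (1.22025,-2.40020) → ×s → (1.67887,-3.30228) → (1.68,-3.30)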